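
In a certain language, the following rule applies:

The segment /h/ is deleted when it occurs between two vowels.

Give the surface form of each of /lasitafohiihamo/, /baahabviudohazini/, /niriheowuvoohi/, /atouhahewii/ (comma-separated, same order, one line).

/lasitafohiihamo/: /h/ occurs between vowels /o/ and /i/, so it deletes. /h/ occurs between vowels /i/ and /a/, so it deletes. → [lasitafoiiamo].
/baahabviudohazini/: /h/ occurs between vowels /a/ and /a/, so it deletes. /h/ occurs between vowels /o/ and /a/, so it deletes. → [baaabviudoazini].
/niriheowuvoohi/: /h/ occurs between vowels /i/ and /e/, so it deletes. /h/ occurs between vowels /o/ and /i/, so it deletes. → [nirieowuvooi].
/atouhahewii/: /h/ occurs between vowels /u/ and /a/, so it deletes. /h/ occurs between vowels /a/ and /e/, so it deletes. → [atouaewii].

lasitafoiiamo, baaabviudoazini, nirieowuvooi, atouaewii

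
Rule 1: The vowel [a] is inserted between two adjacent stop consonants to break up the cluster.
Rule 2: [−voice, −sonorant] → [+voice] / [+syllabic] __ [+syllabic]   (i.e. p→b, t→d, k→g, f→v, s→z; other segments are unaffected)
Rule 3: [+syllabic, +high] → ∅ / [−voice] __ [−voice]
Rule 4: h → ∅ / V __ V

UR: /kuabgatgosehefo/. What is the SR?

kuabagadagozeevo

Rule 1 (stop-cluster a-epenthesis): /b/ and /g/ form a stop–stop cluster, so [a] is inserted between them. /t/ and /g/ form a stop–stop cluster, so [a] is inserted between them. /kuabgatgosehefo/ → kuabagatagosehefo.
Rule 2 (intervocalic voicing): /t/ is a voiceless obstruent between vowels /a/ and /a/, so it voices to [d]. /s/ is a voiceless obstruent between vowels /o/ and /e/, so it voices to [z]. /f/ is a voiceless obstruent between vowels /e/ and /o/, so it voices to [v]. /kuabagatagosehefo/ → kuabagadagozehevo.
Rule 3 (high vowel syncope): no segment meets the environment; /kuabagadagozehevo/ is unchanged.
Rule 4 (intervocalic h-deletion): /h/ occurs between vowels /e/ and /e/, so it deletes. /kuabagadagozehevo/ → kuabagadagozeevo.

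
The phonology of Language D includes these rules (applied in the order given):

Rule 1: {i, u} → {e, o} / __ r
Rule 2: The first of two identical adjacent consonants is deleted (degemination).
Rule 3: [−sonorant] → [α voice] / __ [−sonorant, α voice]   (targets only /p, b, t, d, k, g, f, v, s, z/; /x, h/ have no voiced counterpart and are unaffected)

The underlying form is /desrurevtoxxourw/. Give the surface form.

desroreftoxoorw

Rule 1 (pre-rhotic lowering): /u/ is a high vowel immediately before /r/, so it lowers to [o]. /u/ is a high vowel immediately before /r/, so it lowers to [o]. /desrurevtoxxourw/ → desrorevtoxxoorw.
Rule 2 (degemination): /xx/ is a geminate; the first /x/ deletes. /desrorevtoxxoorw/ → desrorevtoxoorw.
Rule 3 (regressive voicing assimilation): /v/ precedes the voiceless obstruent /t/, so it devoices to [f] by assimilation. /desrorevtoxoorw/ → desroreftoxoorw.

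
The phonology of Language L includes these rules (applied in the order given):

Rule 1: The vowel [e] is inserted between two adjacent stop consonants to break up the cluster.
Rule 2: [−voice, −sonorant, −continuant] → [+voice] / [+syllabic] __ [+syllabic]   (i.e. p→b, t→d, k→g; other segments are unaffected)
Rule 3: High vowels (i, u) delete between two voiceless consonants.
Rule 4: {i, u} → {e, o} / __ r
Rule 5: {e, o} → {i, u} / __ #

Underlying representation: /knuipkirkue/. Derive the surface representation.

Rule 1 (stop-cluster e-epenthesis): /p/ and /k/ form a stop–stop cluster, so [e] is inserted between them. /knuipkirkue/ → knuipekirkue.
Rule 2 (intervocalic voicing): /p/ is a voiceless stop between vowels /i/ and /e/, so it voices to [b]. /k/ is a voiceless stop between vowels /e/ and /i/, so it voices to [g]. /knuipekirkue/ → knuibegirkue.
Rule 3 (high vowel syncope): no segment meets the environment; /knuibegirkue/ is unchanged.
Rule 4 (pre-rhotic lowering): /i/ is a high vowel immediately before /r/, so it lowers to [e]. /knuibegirkue/ → knuibegerkue.
Rule 5 (final vowel raising): /e/ is a mid vowel in word-final position, so it raises to [i]. /knuibegerkue/ → knuibegerkui.

knuibegerkui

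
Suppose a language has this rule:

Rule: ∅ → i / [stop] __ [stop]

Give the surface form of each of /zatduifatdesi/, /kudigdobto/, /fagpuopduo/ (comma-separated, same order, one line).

/zatduifatdesi/: /t/ and /d/ form a stop–stop cluster, so [i] is inserted between them. /t/ and /d/ form a stop–stop cluster, so [i] is inserted between them. → [zatiduifatidesi].
/kudigdobto/: /g/ and /d/ form a stop–stop cluster, so [i] is inserted between them. /b/ and /t/ form a stop–stop cluster, so [i] is inserted between them. → [kudigidobito].
/fagpuopduo/: /g/ and /p/ form a stop–stop cluster, so [i] is inserted between them. /p/ and /d/ form a stop–stop cluster, so [i] is inserted between them. → [fagipuopiduo].

zatiduifatidesi, kudigidobito, fagipuopiduo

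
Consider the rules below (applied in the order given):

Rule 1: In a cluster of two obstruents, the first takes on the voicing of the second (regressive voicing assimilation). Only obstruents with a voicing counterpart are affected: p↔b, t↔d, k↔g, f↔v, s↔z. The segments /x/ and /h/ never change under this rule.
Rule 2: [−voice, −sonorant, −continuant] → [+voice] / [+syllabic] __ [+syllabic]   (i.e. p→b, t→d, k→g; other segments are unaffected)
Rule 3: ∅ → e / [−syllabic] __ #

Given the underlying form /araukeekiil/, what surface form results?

Rule 1 (regressive voicing assimilation): no segment meets the environment; /araukeekiil/ is unchanged.
Rule 2 (intervocalic voicing): /k/ is a voiceless stop between vowels /u/ and /e/, so it voices to [g]. /k/ is a voiceless stop between vowels /e/ and /i/, so it voices to [g]. /araukeekiil/ → araugeegiil.
Rule 3 (final e-epenthesis): the form ends in the consonant /l/, so [e] is inserted word-finally. /araugeegiil/ → araugeegiile.

araugeegiile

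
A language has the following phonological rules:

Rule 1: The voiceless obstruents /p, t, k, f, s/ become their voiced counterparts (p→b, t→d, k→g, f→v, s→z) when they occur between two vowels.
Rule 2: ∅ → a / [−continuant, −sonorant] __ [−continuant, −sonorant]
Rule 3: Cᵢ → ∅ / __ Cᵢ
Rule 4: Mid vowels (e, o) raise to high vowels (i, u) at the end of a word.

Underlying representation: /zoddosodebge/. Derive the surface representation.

Rule 1 (intervocalic voicing): /s/ is a voiceless obstruent between vowels /o/ and /o/, so it voices to [z]. /zoddosodebge/ → zoddozodebge.
Rule 2 (stop-cluster a-epenthesis): /d/ and /d/ form a stop–stop cluster, so [a] is inserted between them. /b/ and /g/ form a stop–stop cluster, so [a] is inserted between them. /zoddozodebge/ → zodadozodebage.
Rule 3 (degemination): no segment meets the environment; /zodadozodebage/ is unchanged.
Rule 4 (final vowel raising): /e/ is a mid vowel in word-final position, so it raises to [i]. /zodadozodebage/ → zodadozodebagi.

zodadozodebagi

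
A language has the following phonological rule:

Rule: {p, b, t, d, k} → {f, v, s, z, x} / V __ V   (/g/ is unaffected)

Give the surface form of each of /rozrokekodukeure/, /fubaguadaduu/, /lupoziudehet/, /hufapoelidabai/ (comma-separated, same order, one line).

/rozrokekodukeure/: /k/ is a stop between vowels /o/ and /e/, so it spirantizes to the fricative [x]. /k/ is a stop between vowels /e/ and /o/, so it spirantizes to the fricative [x]. /d/ is a stop between vowels /o/ and /u/, so it spirantizes to the fricative [z]. /k/ is a stop between vowels /u/ and /e/, so it spirantizes to the fricative [x]. → [rozroxexozuxeure].
/fubaguadaduu/: /b/ is a stop between vowels /u/ and /a/, so it spirantizes to the fricative [v]. /d/ is a stop between vowels /a/ and /a/, so it spirantizes to the fricative [z]. /d/ is a stop between vowels /a/ and /u/, so it spirantizes to the fricative [z]. → [fuvaguazazuu].
/lupoziudehet/: /p/ is a stop between vowels /u/ and /o/, so it spirantizes to the fricative [f]. /d/ is a stop between vowels /u/ and /e/, so it spirantizes to the fricative [z]. → [lufoziuzehet].
/hufapoelidabai/: /p/ is a stop between vowels /a/ and /o/, so it spirantizes to the fricative [f]. /d/ is a stop between vowels /i/ and /a/, so it spirantizes to the fricative [z]. /b/ is a stop between vowels /a/ and /a/, so it spirantizes to the fricative [v]. → [hufafoelizavai].

rozroxexozuxeure, fuvaguazazuu, lufoziuzehet, hufafoelizavai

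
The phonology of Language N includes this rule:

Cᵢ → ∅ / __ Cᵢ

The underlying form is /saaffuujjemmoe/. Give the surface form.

saafuujemoe

/ff/ is a geminate; the first /f/ deletes.
/jj/ is a geminate; the first /j/ deletes.
/mm/ is a geminate; the first /m/ deletes.
Surface form: [saafuujemoe].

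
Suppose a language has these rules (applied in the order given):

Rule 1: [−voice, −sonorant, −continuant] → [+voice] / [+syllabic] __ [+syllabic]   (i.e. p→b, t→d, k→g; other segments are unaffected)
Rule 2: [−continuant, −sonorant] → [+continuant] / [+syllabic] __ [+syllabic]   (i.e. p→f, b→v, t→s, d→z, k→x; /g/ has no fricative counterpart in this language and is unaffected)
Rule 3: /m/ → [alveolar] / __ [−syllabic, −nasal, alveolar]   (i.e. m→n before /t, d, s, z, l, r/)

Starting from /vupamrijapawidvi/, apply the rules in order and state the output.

vuvanrijavawidvi

Rule 1 (intervocalic voicing): /p/ is a voiceless stop between vowels /u/ and /a/, so it voices to [b]. /p/ is a voiceless stop between vowels /a/ and /a/, so it voices to [b]. /vupamrijapawidvi/ → vubamrijabawidvi.
Rule 2 (intervocalic spirantization): /b/ is a stop between vowels /u/ and /a/, so it spirantizes to the fricative [v]. /b/ is a stop between vowels /a/ and /a/, so it spirantizes to the fricative [v]. /vubamrijabawidvi/ → vuvamrijavawidvi.
Rule 3 (nasal place assimilation): /m/ precedes the alveolar consonant /r/, so it assimilates in place to [n]. /vuvamrijavawidvi/ → vuvanrijavawidvi.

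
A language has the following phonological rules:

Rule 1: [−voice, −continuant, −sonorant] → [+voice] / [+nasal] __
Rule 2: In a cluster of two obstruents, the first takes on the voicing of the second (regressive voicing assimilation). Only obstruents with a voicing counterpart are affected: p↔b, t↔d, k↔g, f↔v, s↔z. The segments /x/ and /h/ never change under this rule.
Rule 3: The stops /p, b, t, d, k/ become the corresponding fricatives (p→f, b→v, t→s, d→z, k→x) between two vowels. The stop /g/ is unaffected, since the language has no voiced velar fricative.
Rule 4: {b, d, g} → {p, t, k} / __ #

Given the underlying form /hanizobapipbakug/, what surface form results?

Rule 1 (post-nasal voicing): no segment meets the environment; /hanizobapipbakug/ is unchanged.
Rule 2 (regressive voicing assimilation): /p/ precedes the voiced obstruent /b/, so it voices to [b] by assimilation. /hanizobapipbakug/ → hanizobapibbakug.
Rule 3 (intervocalic spirantization): /b/ is a stop between vowels /o/ and /a/, so it spirantizes to the fricative [v]. /p/ is a stop between vowels /a/ and /i/, so it spirantizes to the fricative [f]. /k/ is a stop between vowels /a/ and /u/, so it spirantizes to the fricative [x]. /hanizobapibbakug/ → hanizovafibbaxug.
Rule 4 (final devoicing): /g/ is a voiced stop in word-final position, so it devoices to [k]. /hanizovafibbaxug/ → hanizovafibbaxuk.

hanizovafibbaxuk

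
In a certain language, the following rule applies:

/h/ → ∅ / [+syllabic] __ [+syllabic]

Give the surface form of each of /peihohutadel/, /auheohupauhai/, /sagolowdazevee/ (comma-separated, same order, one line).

/peihohutadel/: /h/ occurs between vowels /i/ and /o/, so it deletes. /h/ occurs between vowels /o/ and /u/, so it deletes. → [peioutadel].
/auheohupauhai/: /h/ occurs between vowels /u/ and /e/, so it deletes. /h/ occurs between vowels /o/ and /u/, so it deletes. /h/ occurs between vowels /u/ and /a/, so it deletes. → [aueoupauai].
/sagolowdazevee/: the rule's environment is not met; surfaces unchanged as [sagolowdazevee].

peioutadel, aueoupauai, sagolowdazevee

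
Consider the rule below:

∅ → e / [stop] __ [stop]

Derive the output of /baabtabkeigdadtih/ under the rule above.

baabetabekeigedadetih

/b/ and /t/ form a stop–stop cluster, so [e] is inserted between them.
/b/ and /k/ form a stop–stop cluster, so [e] is inserted between them.
/g/ and /d/ form a stop–stop cluster, so [e] is inserted between them.
/d/ and /t/ form a stop–stop cluster, so [e] is inserted between them.
Surface form: [baabetabekeigedadetih].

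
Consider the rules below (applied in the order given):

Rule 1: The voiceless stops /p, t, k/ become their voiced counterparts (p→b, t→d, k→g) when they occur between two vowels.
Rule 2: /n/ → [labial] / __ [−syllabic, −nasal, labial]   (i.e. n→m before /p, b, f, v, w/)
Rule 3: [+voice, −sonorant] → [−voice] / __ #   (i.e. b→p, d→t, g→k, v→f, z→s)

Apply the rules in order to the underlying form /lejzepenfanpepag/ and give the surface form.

Rule 1 (intervocalic voicing): /p/ is a voiceless stop between vowels /e/ and /e/, so it voices to [b]. /p/ is a voiceless stop between vowels /e/ and /a/, so it voices to [b]. /lejzepenfanpepag/ → lejzebenfanpebag.
Rule 2 (nasal place assimilation): /n/ precedes the labial consonant /f/, so it assimilates in place to [m]. /n/ precedes the labial consonant /p/, so it assimilates in place to [m]. /lejzebenfanpebag/ → lejzebemfampebag.
Rule 3 (final devoicing): /g/ is a voiced obstruent in word-final position, so it devoices to [k]. /lejzebemfampebag/ → lejzebemfampebak.

lejzebemfampebak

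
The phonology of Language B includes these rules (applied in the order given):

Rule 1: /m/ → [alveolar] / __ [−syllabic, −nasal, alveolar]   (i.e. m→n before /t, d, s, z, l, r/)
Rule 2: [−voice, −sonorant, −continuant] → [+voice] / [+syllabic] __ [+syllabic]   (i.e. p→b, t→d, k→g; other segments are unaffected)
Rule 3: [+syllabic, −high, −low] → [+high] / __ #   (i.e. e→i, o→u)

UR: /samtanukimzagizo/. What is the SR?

santanuginzagizu

Rule 1 (nasal place assimilation): /m/ precedes the alveolar consonant /t/, so it assimilates in place to [n]. /m/ precedes the alveolar consonant /z/, so it assimilates in place to [n]. /samtanukimzagizo/ → santanukinzagizo.
Rule 2 (intervocalic voicing): /k/ is a voiceless stop between vowels /u/ and /i/, so it voices to [g]. /santanukinzagizo/ → santanuginzagizo.
Rule 3 (final vowel raising): /o/ is a mid vowel in word-final position, so it raises to [u]. /santanuginzagizo/ → santanuginzagizu.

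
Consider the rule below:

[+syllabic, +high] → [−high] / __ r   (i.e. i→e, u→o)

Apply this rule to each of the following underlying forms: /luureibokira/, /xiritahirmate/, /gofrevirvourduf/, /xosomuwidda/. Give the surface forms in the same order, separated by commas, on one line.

/luureibokira/: /u/ is a high vowel immediately before /r/, so it lowers to [o]. /i/ is a high vowel immediately before /r/, so it lowers to [e]. → [luoreibokera].
/xiritahirmate/: /i/ is a high vowel immediately before /r/, so it lowers to [e]. /i/ is a high vowel immediately before /r/, so it lowers to [e]. → [xeritahermate].
/gofrevirvourduf/: /i/ is a high vowel immediately before /r/, so it lowers to [e]. /u/ is a high vowel immediately before /r/, so it lowers to [o]. → [gofrevervoorduf].
/xosomuwidda/: the rule's environment is not met; surfaces unchanged as [xosomuwidda].

luoreibokera, xeritahermate, gofrevervoorduf, xosomuwidda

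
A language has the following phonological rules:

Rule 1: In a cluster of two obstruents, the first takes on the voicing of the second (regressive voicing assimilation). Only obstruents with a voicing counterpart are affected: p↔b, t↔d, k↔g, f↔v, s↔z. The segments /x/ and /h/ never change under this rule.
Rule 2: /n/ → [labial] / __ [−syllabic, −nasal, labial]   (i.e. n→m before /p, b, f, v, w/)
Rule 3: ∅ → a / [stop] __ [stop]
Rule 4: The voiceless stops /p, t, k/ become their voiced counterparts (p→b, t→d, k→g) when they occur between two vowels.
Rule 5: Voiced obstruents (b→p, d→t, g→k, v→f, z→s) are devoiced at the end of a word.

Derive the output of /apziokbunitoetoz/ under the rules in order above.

abziogabunidoedos

Rule 1 (regressive voicing assimilation): /p/ precedes the voiced obstruent /z/, so it voices to [b] by assimilation. /k/ precedes the voiced obstruent /b/, so it voices to [g] by assimilation. /apziokbunitoetoz/ → abziogbunitoetoz.
Rule 2 (nasal place assimilation): no segment meets the environment; /abziogbunitoetoz/ is unchanged.
Rule 3 (stop-cluster a-epenthesis): /g/ and /b/ form a stop–stop cluster, so [a] is inserted between them. /abziogbunitoetoz/ → abziogabunitoetoz.
Rule 4 (intervocalic voicing): /t/ is a voiceless stop between vowels /i/ and /o/, so it voices to [d]. /t/ is a voiceless stop between vowels /e/ and /o/, so it voices to [d]. /abziogabunitoetoz/ → abziogabunidoedoz.
Rule 5 (final devoicing): /z/ is a voiced obstruent in word-final position, so it devoices to [s]. /abziogabunidoedoz/ → abziogabunidoedos.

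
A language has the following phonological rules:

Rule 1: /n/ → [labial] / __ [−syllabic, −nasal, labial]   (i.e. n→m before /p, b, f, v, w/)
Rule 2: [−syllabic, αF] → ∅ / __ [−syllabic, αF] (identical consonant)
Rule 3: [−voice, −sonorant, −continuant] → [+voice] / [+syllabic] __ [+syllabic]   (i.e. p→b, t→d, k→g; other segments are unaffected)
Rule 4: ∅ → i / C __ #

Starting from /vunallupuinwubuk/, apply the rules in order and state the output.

Rule 1 (nasal place assimilation): /n/ precedes the labial consonant /w/, so it assimilates in place to [m]. /vunallupuinwubuk/ → vunallupuimwubuk.
Rule 2 (degemination): /ll/ is a geminate; the first /l/ deletes. /vunallupuimwubuk/ → vunalupuimwubuk.
Rule 3 (intervocalic voicing): /p/ is a voiceless stop between vowels /u/ and /u/, so it voices to [b]. /vunalupuimwubuk/ → vunalubuimwubuk.
Rule 4 (final i-epenthesis): the form ends in the consonant /k/, so [i] is inserted word-finally. /vunalubuimwubuk/ → vunalubuimwubuki.

vunalubuimwubuki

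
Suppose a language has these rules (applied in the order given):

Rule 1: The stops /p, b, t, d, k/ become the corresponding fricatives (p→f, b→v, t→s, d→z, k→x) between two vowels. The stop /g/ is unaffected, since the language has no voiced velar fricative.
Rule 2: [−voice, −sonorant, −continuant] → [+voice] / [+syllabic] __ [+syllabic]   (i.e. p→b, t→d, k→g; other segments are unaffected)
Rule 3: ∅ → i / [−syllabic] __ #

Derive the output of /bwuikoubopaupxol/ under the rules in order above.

Rule 1 (intervocalic spirantization): /k/ is a stop between vowels /i/ and /o/, so it spirantizes to the fricative [x]. /b/ is a stop between vowels /u/ and /o/, so it spirantizes to the fricative [v]. /p/ is a stop between vowels /o/ and /a/, so it spirantizes to the fricative [f]. /bwuikoubopaupxol/ → bwuixouvofaupxol.
Rule 2 (intervocalic voicing): no segment meets the environment; /bwuixouvofaupxol/ is unchanged.
Rule 3 (final i-epenthesis): the form ends in the consonant /l/, so [i] is inserted word-finally. /bwuixouvofaupxol/ → bwuixouvofaupxoli.

bwuixouvofaupxoli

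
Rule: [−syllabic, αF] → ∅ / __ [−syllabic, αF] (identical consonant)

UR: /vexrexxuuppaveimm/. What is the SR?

vexrexuupaveim

/xx/ is a geminate; the first /x/ deletes.
/pp/ is a geminate; the first /p/ deletes.
/mm/ is a geminate; the first /m/ deletes.
Surface form: [vexrexuupaveim].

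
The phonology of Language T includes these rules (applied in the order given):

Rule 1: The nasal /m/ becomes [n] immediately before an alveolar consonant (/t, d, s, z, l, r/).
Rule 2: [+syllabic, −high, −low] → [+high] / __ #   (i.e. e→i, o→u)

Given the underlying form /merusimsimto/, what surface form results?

Rule 1 (nasal place assimilation): /m/ precedes the alveolar consonant /s/, so it assimilates in place to [n]. /m/ precedes the alveolar consonant /t/, so it assimilates in place to [n]. /merusimsimto/ → merusinsinto.
Rule 2 (final vowel raising): /o/ is a mid vowel in word-final position, so it raises to [u]. /merusinsinto/ → merusinsintu.

merusinsintu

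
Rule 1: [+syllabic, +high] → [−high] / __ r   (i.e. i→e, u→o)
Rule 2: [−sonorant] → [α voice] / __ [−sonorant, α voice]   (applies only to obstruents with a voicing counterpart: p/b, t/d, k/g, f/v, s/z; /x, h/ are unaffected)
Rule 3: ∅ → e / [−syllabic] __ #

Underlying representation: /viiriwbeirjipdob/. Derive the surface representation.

vieriwbeerjibdobe

Rule 1 (pre-rhotic lowering): /i/ is a high vowel immediately before /r/, so it lowers to [e]. /i/ is a high vowel immediately before /r/, so it lowers to [e]. /viiriwbeirjipdob/ → vieriwbeerjipdob.
Rule 2 (regressive voicing assimilation): /p/ precedes the voiced obstruent /d/, so it voices to [b] by assimilation. /vieriwbeerjipdob/ → vieriwbeerjibdob.
Rule 3 (final e-epenthesis): the form ends in the consonant /b/, so [e] is inserted word-finally. /vieriwbeerjibdob/ → vieriwbeerjibdobe.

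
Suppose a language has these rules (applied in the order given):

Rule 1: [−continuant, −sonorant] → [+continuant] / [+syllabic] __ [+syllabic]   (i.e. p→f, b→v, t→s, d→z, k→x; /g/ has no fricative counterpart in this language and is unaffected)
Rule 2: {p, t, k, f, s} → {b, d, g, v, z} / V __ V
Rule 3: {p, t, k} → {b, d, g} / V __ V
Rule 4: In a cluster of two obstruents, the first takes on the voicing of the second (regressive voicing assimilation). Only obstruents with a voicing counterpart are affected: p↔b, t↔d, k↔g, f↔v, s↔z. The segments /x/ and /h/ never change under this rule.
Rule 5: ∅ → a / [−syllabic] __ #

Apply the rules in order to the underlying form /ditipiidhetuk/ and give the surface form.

diziviithezuka

Rule 1 (intervocalic spirantization): /t/ is a stop between vowels /i/ and /i/, so it spirantizes to the fricative [s]. /p/ is a stop between vowels /i/ and /i/, so it spirantizes to the fricative [f]. /t/ is a stop between vowels /e/ and /u/, so it spirantizes to the fricative [s]. /ditipiidhetuk/ → disifiidhesuk.
Rule 2 (intervocalic voicing): /s/ is a voiceless obstruent between vowels /i/ and /i/, so it voices to [z]. /f/ is a voiceless obstruent between vowels /i/ and /i/, so it voices to [v]. /s/ is a voiceless obstruent between vowels /e/ and /u/, so it voices to [z]. /disifiidhesuk/ → diziviidhezuk.
Rule 3 (intervocalic voicing): no segment meets the environment; /diziviidhezuk/ is unchanged.
Rule 4 (regressive voicing assimilation): /d/ precedes the voiceless obstruent /h/, so it devoices to [t] by assimilation. /diziviidhezuk/ → diziviithezuk.
Rule 5 (final a-epenthesis): the form ends in the consonant /k/, so [a] is inserted word-finally. /diziviithezuk/ → diziviithezuka.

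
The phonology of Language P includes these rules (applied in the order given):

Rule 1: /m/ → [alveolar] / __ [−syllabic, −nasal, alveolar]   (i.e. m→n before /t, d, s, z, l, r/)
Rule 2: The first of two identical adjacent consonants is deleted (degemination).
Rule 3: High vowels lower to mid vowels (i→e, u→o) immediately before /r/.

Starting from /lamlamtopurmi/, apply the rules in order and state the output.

lanlantopormi

Rule 1 (nasal place assimilation): /m/ precedes the alveolar consonant /l/, so it assimilates in place to [n]. /m/ precedes the alveolar consonant /t/, so it assimilates in place to [n]. /lamlamtopurmi/ → lanlantopurmi.
Rule 2 (degemination): no segment meets the environment; /lanlantopurmi/ is unchanged.
Rule 3 (pre-rhotic lowering): /u/ is a high vowel immediately before /r/, so it lowers to [o]. /lanlantopurmi/ → lanlantopormi.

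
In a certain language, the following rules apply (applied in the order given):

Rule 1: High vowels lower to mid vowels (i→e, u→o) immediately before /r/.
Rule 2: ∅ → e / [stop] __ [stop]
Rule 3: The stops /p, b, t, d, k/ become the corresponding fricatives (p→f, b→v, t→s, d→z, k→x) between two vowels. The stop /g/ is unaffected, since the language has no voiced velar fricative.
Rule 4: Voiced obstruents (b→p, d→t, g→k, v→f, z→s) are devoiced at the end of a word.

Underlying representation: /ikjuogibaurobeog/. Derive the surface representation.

Rule 1 (pre-rhotic lowering): /u/ is a high vowel immediately before /r/, so it lowers to [o]. /ikjuogibaurobeog/ → ikjuogibaorobeog.
Rule 2 (stop-cluster e-epenthesis): no segment meets the environment; /ikjuogibaorobeog/ is unchanged.
Rule 3 (intervocalic spirantization): /b/ is a stop between vowels /i/ and /a/, so it spirantizes to the fricative [v]. /b/ is a stop between vowels /o/ and /e/, so it spirantizes to the fricative [v]. /ikjuogibaorobeog/ → ikjuogivaoroveog.
Rule 4 (final devoicing): /g/ is a voiced obstruent in word-final position, so it devoices to [k]. /ikjuogivaoroveog/ → ikjuogivaoroveok.

ikjuogivaoroveok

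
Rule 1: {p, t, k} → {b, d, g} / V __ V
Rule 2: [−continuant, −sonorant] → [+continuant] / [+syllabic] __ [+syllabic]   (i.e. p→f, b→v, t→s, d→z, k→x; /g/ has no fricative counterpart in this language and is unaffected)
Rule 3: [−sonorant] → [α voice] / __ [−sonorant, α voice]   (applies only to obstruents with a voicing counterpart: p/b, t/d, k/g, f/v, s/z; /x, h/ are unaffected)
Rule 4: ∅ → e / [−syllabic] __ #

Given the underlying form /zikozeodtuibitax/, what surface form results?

zigozeottuivizaxe

Rule 1 (intervocalic voicing): /k/ is a voiceless stop between vowels /i/ and /o/, so it voices to [g]. /t/ is a voiceless stop between vowels /i/ and /a/, so it voices to [d]. /zikozeodtuibitax/ → zigozeodtuibidax.
Rule 2 (intervocalic spirantization): /b/ is a stop between vowels /i/ and /i/, so it spirantizes to the fricative [v]. /d/ is a stop between vowels /i/ and /a/, so it spirantizes to the fricative [z]. /zigozeodtuibidax/ → zigozeodtuivizax.
Rule 3 (regressive voicing assimilation): /d/ precedes the voiceless obstruent /t/, so it devoices to [t] by assimilation. /zigozeodtuivizax/ → zigozeottuivizax.
Rule 4 (final e-epenthesis): the form ends in the consonant /x/, so [e] is inserted word-finally. /zigozeottuivizax/ → zigozeottuivizaxe.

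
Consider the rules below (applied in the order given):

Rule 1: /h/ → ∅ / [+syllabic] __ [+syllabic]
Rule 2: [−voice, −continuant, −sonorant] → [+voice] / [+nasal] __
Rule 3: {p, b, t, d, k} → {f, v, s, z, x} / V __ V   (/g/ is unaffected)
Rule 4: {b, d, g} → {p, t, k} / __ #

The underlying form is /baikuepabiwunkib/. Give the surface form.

Rule 1 (intervocalic h-deletion): no segment meets the environment; /baikuepabiwunkib/ is unchanged.
Rule 2 (post-nasal voicing): /k/ is a voiceless stop immediately after the nasal /n/, so it voices to [g]. /baikuepabiwunkib/ → baikuepabiwungib.
Rule 3 (intervocalic spirantization): /k/ is a stop between vowels /i/ and /u/, so it spirantizes to the fricative [x]. /p/ is a stop between vowels /e/ and /a/, so it spirantizes to the fricative [f]. /b/ is a stop between vowels /a/ and /i/, so it spirantizes to the fricative [v]. /baikuepabiwungib/ → baixuefaviwungib.
Rule 4 (final devoicing): /b/ is a voiced stop in word-final position, so it devoices to [p]. /baixuefaviwungib/ → baixuefaviwungip.

baixuefaviwungip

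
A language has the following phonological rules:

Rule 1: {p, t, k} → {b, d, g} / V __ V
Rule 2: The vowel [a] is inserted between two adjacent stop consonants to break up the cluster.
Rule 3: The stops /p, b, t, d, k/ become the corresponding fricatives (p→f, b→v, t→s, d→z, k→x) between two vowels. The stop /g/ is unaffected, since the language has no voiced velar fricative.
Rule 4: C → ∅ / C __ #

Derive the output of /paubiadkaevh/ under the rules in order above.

pauviazaxaev

Rule 1 (intervocalic voicing): no segment meets the environment; /paubiadkaevh/ is unchanged.
Rule 2 (stop-cluster a-epenthesis): /d/ and /k/ form a stop–stop cluster, so [a] is inserted between them. /paubiadkaevh/ → paubiadakaevh.
Rule 3 (intervocalic spirantization): /b/ is a stop between vowels /u/ and /i/, so it spirantizes to the fricative [v]. /d/ is a stop between vowels /a/ and /a/, so it spirantizes to the fricative [z]. /k/ is a stop between vowels /a/ and /a/, so it spirantizes to the fricative [x]. /paubiadakaevh/ → pauviazaxaevh.
Rule 4 (final cluster simplification): /h/ is the second consonant of a word-final cluster /vh/, so it deletes. /pauviazaxaevh/ → pauviazaxaev.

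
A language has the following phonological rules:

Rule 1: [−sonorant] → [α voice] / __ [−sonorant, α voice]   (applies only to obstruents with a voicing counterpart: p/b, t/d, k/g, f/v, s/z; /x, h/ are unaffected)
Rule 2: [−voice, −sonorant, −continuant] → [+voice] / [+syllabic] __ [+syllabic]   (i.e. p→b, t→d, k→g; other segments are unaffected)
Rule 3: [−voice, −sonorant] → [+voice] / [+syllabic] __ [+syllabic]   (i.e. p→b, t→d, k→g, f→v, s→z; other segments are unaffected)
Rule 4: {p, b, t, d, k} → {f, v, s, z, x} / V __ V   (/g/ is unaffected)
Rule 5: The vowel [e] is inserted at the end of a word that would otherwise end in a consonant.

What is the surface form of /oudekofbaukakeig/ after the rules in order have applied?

Rule 1 (regressive voicing assimilation): /f/ precedes the voiced obstruent /b/, so it voices to [v] by assimilation. /oudekofbaukakeig/ → oudekovbaukakeig.
Rule 2 (intervocalic voicing): /k/ is a voiceless stop between vowels /e/ and /o/, so it voices to [g]. /k/ is a voiceless stop between vowels /u/ and /a/, so it voices to [g]. /k/ is a voiceless stop between vowels /a/ and /e/, so it voices to [g]. /oudekovbaukakeig/ → oudegovbaugageig.
Rule 3 (intervocalic voicing): no segment meets the environment; /oudegovbaugageig/ is unchanged.
Rule 4 (intervocalic spirantization): /d/ is a stop between vowels /u/ and /e/, so it spirantizes to the fricative [z]. /oudegovbaugageig/ → ouzegovbaugageig.
Rule 5 (final e-epenthesis): the form ends in the consonant /g/, so [e] is inserted word-finally. /ouzegovbaugageig/ → ouzegovbaugageige.

ouzegovbaugageige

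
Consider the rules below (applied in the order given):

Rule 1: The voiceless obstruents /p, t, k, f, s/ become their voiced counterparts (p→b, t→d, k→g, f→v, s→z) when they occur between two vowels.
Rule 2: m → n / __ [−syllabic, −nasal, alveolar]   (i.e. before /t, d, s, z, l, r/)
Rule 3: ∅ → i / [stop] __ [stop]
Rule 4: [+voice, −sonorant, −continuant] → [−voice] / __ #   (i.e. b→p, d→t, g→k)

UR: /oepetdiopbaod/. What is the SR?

Rule 1 (intervocalic voicing): /p/ is a voiceless obstruent between vowels /e/ and /e/, so it voices to [b]. /oepetdiopbaod/ → oebetdiopbaod.
Rule 2 (nasal place assimilation): no segment meets the environment; /oebetdiopbaod/ is unchanged.
Rule 3 (stop-cluster i-epenthesis): /t/ and /d/ form a stop–stop cluster, so [i] is inserted between them. /p/ and /b/ form a stop–stop cluster, so [i] is inserted between them. /oebetdiopbaod/ → oebetidiopibaod.
Rule 4 (final devoicing): /d/ is a voiced stop in word-final position, so it devoices to [t]. /oebetidiopibaod/ → oebetidiopibaot.

oebetidiopibaot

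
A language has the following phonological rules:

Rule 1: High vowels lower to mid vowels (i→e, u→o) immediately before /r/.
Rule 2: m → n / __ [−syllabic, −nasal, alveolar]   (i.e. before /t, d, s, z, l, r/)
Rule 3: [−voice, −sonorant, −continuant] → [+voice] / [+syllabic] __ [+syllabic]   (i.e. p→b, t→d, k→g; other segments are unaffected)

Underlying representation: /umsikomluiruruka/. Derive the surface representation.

unsigonlueroruga

Rule 1 (pre-rhotic lowering): /i/ is a high vowel immediately before /r/, so it lowers to [e]. /u/ is a high vowel immediately before /r/, so it lowers to [o]. /umsikomluiruruka/ → umsikomlueroruka.
Rule 2 (nasal place assimilation): /m/ precedes the alveolar consonant /s/, so it assimilates in place to [n]. /m/ precedes the alveolar consonant /l/, so it assimilates in place to [n]. /umsikomlueroruka/ → unsikonlueroruka.
Rule 3 (intervocalic voicing): /k/ is a voiceless stop between vowels /i/ and /o/, so it voices to [g]. /k/ is a voiceless stop between vowels /u/ and /a/, so it voices to [g]. /unsikonlueroruka/ → unsigonlueroruga.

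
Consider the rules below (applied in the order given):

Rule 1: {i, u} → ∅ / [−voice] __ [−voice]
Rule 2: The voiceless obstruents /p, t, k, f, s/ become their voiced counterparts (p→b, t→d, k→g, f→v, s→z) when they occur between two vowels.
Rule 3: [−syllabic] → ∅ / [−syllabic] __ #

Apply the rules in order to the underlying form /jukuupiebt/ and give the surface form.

Rule 1 (high vowel syncope): no segment meets the environment; /jukuupiebt/ is unchanged.
Rule 2 (intervocalic voicing): /k/ is a voiceless obstruent between vowels /u/ and /u/, so it voices to [g]. /p/ is a voiceless obstruent between vowels /u/ and /i/, so it voices to [b]. /jukuupiebt/ → juguubiebt.
Rule 3 (final cluster simplification): /t/ is the second consonant of a word-final cluster /bt/, so it deletes. /juguubiebt/ → juguubieb.

juguubieb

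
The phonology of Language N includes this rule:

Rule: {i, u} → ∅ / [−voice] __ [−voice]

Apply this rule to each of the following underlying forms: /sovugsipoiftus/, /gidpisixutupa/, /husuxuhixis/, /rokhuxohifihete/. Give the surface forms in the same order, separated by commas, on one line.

/sovugsipoiftus/: /i/ is a high vowel flanked by voiceless consonants /s/ and /p/, so it deletes. /u/ is a high vowel flanked by voiceless consonants /t/ and /s/, so it deletes. → [sovugspoifts].
/gidpisixutupa/: /i/ is a high vowel flanked by voiceless consonants /p/ and /s/, so it deletes. /i/ is a high vowel flanked by voiceless consonants /s/ and /x/, so it deletes. /u/ is a high vowel flanked by voiceless consonants /x/ and /t/, so it deletes. /u/ is a high vowel flanked by voiceless consonants /t/ and /p/, so it deletes. → [gidpsxtpa].
/husuxuhixis/: /u/ is a high vowel flanked by voiceless consonants /h/ and /s/, so it deletes. /u/ is a high vowel flanked by voiceless consonants /s/ and /x/, so it deletes. /u/ is a high vowel flanked by voiceless consonants /x/ and /h/, so it deletes. /i/ is a high vowel flanked by voiceless consonants /h/ and /x/, so it deletes. /i/ is a high vowel flanked by voiceless consonants /x/ and /s/, so it deletes. → [hsxhxs].
/rokhuxohifihete/: /u/ is a high vowel flanked by voiceless consonants /h/ and /x/, so it deletes. /i/ is a high vowel flanked by voiceless consonants /h/ and /f/, so it deletes. /i/ is a high vowel flanked by voiceless consonants /f/ and /h/, so it deletes. → [rokhxohfhete].

sovugspoifts, gidpsxtpa, hsxhxs, rokhxohfhete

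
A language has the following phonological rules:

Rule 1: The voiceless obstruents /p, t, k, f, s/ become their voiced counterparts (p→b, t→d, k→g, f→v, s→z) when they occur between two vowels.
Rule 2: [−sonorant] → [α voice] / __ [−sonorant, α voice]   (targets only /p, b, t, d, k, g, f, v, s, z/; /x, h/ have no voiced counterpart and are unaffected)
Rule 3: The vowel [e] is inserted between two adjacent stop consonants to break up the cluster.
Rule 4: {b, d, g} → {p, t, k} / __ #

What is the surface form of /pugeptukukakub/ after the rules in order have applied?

pugepetugugagup

Rule 1 (intervocalic voicing): /k/ is a voiceless obstruent between vowels /u/ and /u/, so it voices to [g]. /k/ is a voiceless obstruent between vowels /u/ and /a/, so it voices to [g]. /k/ is a voiceless obstruent between vowels /a/ and /u/, so it voices to [g]. /pugeptukukakub/ → pugeptugugagub.
Rule 2 (regressive voicing assimilation): no segment meets the environment; /pugeptugugagub/ is unchanged.
Rule 3 (stop-cluster e-epenthesis): /p/ and /t/ form a stop–stop cluster, so [e] is inserted between them. /pugeptugugagub/ → pugepetugugagub.
Rule 4 (final devoicing): /b/ is a voiced stop in word-final position, so it devoices to [p]. /pugepetugugagub/ → pugepetugugagup.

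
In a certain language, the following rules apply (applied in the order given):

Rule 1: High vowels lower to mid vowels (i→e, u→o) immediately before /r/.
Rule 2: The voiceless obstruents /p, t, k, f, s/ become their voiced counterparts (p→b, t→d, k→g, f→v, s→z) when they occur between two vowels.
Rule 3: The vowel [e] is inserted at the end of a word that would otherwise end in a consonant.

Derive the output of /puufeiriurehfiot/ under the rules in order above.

puuveeriorehfiote

Rule 1 (pre-rhotic lowering): /i/ is a high vowel immediately before /r/, so it lowers to [e]. /u/ is a high vowel immediately before /r/, so it lowers to [o]. /puufeiriurehfiot/ → puufeeriorehfiot.
Rule 2 (intervocalic voicing): /f/ is a voiceless obstruent between vowels /u/ and /e/, so it voices to [v]. /puufeeriorehfiot/ → puuveeriorehfiot.
Rule 3 (final e-epenthesis): the form ends in the consonant /t/, so [e] is inserted word-finally. /puuveeriorehfiot/ → puuveeriorehfiote.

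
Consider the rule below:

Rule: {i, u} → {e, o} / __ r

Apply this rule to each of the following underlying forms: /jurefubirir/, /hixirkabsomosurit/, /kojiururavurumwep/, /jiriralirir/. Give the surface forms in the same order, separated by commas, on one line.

/jurefubirir/: /u/ is a high vowel immediately before /r/, so it lowers to [o]. /i/ is a high vowel immediately before /r/, so it lowers to [e]. /i/ is a high vowel immediately before /r/, so it lowers to [e]. → [jorefuberer].
/hixirkabsomosurit/: /i/ is a high vowel immediately before /r/, so it lowers to [e]. /u/ is a high vowel immediately before /r/, so it lowers to [o]. → [hixerkabsomosorit].
/kojiururavurumwep/: /u/ is a high vowel immediately before /r/, so it lowers to [o]. /u/ is a high vowel immediately before /r/, so it lowers to [o]. /u/ is a high vowel immediately before /r/, so it lowers to [o]. → [kojiororavorumwep].
/jiriralirir/: /i/ is a high vowel immediately before /r/, so it lowers to [e]. /i/ is a high vowel immediately before /r/, so it lowers to [e]. /i/ is a high vowel immediately before /r/, so it lowers to [e]. /i/ is a high vowel immediately before /r/, so it lowers to [e]. → [jereralerer].

jorefuberer, hixerkabsomosorit, kojiororavorumwep, jereralerer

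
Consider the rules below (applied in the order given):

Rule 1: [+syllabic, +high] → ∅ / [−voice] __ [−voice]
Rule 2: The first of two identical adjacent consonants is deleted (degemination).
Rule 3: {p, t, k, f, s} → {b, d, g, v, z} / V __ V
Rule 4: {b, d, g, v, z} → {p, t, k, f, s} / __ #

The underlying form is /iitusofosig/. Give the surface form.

Rule 1 (high vowel syncope): /u/ is a high vowel flanked by voiceless consonants /t/ and /s/, so it deletes. /iitusofosig/ → iitsofosig.
Rule 2 (degemination): no segment meets the environment; /iitsofosig/ is unchanged.
Rule 3 (intervocalic voicing): /f/ is a voiceless obstruent between vowels /o/ and /o/, so it voices to [v]. /s/ is a voiceless obstruent between vowels /o/ and /i/, so it voices to [z]. /iitsofosig/ → iitsovozig.
Rule 4 (final devoicing): /g/ is a voiced obstruent in word-final position, so it devoices to [k]. /iitsovozig/ → iitsovozik.

iitsovozik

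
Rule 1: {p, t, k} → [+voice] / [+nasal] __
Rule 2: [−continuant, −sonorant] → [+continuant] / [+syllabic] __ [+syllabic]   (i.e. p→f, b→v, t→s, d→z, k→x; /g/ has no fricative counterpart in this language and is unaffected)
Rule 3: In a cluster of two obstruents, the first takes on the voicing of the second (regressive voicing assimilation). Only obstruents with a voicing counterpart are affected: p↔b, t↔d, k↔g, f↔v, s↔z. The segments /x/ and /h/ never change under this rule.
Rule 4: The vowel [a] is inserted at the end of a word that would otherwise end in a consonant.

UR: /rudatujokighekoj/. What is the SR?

ruzasujoxikhexoja

Rule 1 (post-nasal voicing): no segment meets the environment; /rudatujokighekoj/ is unchanged.
Rule 2 (intervocalic spirantization): /d/ is a stop between vowels /u/ and /a/, so it spirantizes to the fricative [z]. /t/ is a stop between vowels /a/ and /u/, so it spirantizes to the fricative [s]. /k/ is a stop between vowels /o/ and /i/, so it spirantizes to the fricative [x]. /k/ is a stop between vowels /e/ and /o/, so it spirantizes to the fricative [x]. /rudatujokighekoj/ → ruzasujoxighexoj.
Rule 3 (regressive voicing assimilation): /g/ precedes the voiceless obstruent /h/, so it devoices to [k] by assimilation. /ruzasujoxighexoj/ → ruzasujoxikhexoj.
Rule 4 (final a-epenthesis): the form ends in the consonant /j/, so [a] is inserted word-finally. /ruzasujoxikhexoj/ → ruzasujoxikhexoja.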